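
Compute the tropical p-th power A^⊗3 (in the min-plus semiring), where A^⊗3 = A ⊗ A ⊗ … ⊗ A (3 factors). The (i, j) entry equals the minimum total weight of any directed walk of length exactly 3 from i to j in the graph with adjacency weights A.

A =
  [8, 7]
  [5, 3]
A^⊗3 =
  [15, 13]
  [11, 9]

Each entry (A^⊗3)_ij equals the minimum over all length-3 walks i = v_0 → v_1 → … → v_3 = j of Σ_t A[v_t][v_{t+1}]. For example, for (i, j) = (0, 1) we minimise over 4 possible intermediate vertex sequences; the minimum is 13, attained along the walk 0 → 1 → 1 → 1.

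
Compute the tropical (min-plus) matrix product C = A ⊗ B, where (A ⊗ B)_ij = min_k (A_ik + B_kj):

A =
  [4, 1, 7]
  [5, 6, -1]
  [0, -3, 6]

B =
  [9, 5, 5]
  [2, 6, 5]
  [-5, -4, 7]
A ⊗ B =
  [2, 3, 6]
  [-6, -5, 6]
  [-1, 2, 2]

Apply the min-plus product entry-by-entry:
  C[0][0] = min over k of (A[0][0] + B[0][0] = 4 + 9 = 13, A[0][1] + B[1][0] = 1 + 2 = 3, A[0][2] + B[2][0] = 7 + -5 = 2) = 2 (attained at k = 2)
  C[0][1] = min over k of (A[0][0] + B[0][1] = 4 + 5 = 9, A[0][1] + B[1][1] = 1 + 6 = 7, A[0][2] + B[2][1] = 7 + -4 = 3) = 3 (attained at k = 2)
  C[0][2] = min over k of (A[0][0] + B[0][2] = 4 + 5 = 9, A[0][1] + B[1][2] = 1 + 5 = 6, A[0][2] + B[2][2] = 7 + 7 = 14) = 6 (attained at k = 1)
  C[1][0] = min over k of (A[1][0] + B[0][0] = 5 + 9 = 14, A[1][1] + B[1][0] = 6 + 2 = 8, A[1][2] + B[2][0] = -1 + -5 = -6) = -6 (attained at k = 2)
  C[1][1] = min over k of (A[1][0] + B[0][1] = 5 + 5 = 10, A[1][1] + B[1][1] = 6 + 6 = 12, A[1][2] + B[2][1] = -1 + -4 = -5) = -5 (attained at k = 2)
  C[1][2] = min over k of (A[1][0] + B[0][2] = 5 + 5 = 10, A[1][1] + B[1][2] = 6 + 5 = 11, A[1][2] + B[2][2] = -1 + 7 = 6) = 6 (attained at k = 2)
  C[2][0] = min over k of (A[2][0] + B[0][0] = 0 + 9 = 9, A[2][1] + B[1][0] = -3 + 2 = -1, A[2][2] + B[2][0] = 6 + -5 = 1) = -1 (attained at k = 1)
  C[2][1] = min over k of (A[2][0] + B[0][1] = 0 + 5 = 5, A[2][1] + B[1][1] = -3 + 6 = 3, A[2][2] + B[2][1] = 6 + -4 = 2) = 2 (attained at k = 2)
  C[2][2] = min over k of (A[2][0] + B[0][2] = 0 + 5 = 5, A[2][1] + B[1][2] = -3 + 5 = 2, A[2][2] + B[2][2] = 6 + 7 = 13) = 2 (attained at k = 1)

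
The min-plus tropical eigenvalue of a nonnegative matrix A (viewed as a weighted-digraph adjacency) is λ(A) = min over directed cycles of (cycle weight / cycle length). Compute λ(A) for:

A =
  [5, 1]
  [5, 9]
λ(A) = 3

Enumerate directed cycles and compute their means (weight / length). Sample:
  cycle 0 → 0: weight = 5, length = 1, mean = 5/1 ≈ 5.000
  cycle 1 → 1: weight = 9, length = 1, mean = 9/1 ≈ 9.000
  cycle 0 → 1 → 0: weight = 6, length = 2, mean = 6/2 ≈ 3.000
  cycle 1 → 0 → 1: weight = 6, length = 2, mean = 6/2 ≈ 3.000
Minimum mean = 3.000, attained e.g. along the cycle 0 → 1 → 0 with weight 6 and length 2. So λ(A) = 6/2 = 3.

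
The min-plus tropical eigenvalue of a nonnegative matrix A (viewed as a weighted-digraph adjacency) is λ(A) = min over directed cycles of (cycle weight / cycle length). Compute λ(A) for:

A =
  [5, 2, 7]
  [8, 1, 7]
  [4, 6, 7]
λ(A) = 1

Enumerate directed cycles and compute their means (weight / length). Sample:
  cycle 0 → 0: weight = 5, length = 1, mean = 5/1 ≈ 5.000
  cycle 1 → 1: weight = 1, length = 1, mean = 1/1 ≈ 1.000
  cycle 2 → 2: weight = 7, length = 1, mean = 7/1 ≈ 7.000
  cycle 0 → 1 → 0: weight = 10, length = 2, mean = 10/2 ≈ 5.000
  cycle 0 → 2 → 0: weight = 11, length = 2, mean = 11/2 ≈ 5.500
  cycle 1 → 0 → 1: weight = 10, length = 2, mean = 10/2 ≈ 5.000
Minimum mean = 1.000, attained e.g. along the cycle 1 → 1 with weight 1 and length 1. So λ(A) = 1/1 = 1.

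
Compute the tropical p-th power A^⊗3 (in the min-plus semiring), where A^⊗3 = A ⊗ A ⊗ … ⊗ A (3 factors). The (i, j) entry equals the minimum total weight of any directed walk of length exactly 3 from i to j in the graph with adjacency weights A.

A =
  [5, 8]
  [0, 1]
A^⊗3 =
  [9, 10]
  [2, 3]

Each entry (A^⊗3)_ij equals the minimum over all length-3 walks i = v_0 → v_1 → … → v_3 = j of Σ_t A[v_t][v_{t+1}]. For example, for (i, j) = (0, 1) we minimise over 4 possible intermediate vertex sequences; the minimum is 10, attained along the walk 0 → 1 → 1 → 1.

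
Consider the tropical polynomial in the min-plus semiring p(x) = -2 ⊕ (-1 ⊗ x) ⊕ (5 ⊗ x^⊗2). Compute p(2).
p(2) = -2

A tropical monomial a ⊗ x^⊗i evaluates to a + i · x. Evaluating each term at x = 2:
  Term 0 contributes -2 + 0 · 2 = -2
  Term 1 contributes -1 + 1 · 2 = 1
  Term 2 contributes 5 + 2 · 2 = 9
p(2) = ⊕ of these = min[-2, 1, 9] = -2.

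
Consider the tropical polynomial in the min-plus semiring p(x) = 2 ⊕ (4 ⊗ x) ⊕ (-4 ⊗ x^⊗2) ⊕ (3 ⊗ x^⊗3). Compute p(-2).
p(-2) = -8

A tropical monomial a ⊗ x^⊗i evaluates to a + i · x. Evaluating each term at x = -2:
  Term 0 contributes 2 + 0 · -2 = 2
  Term 1 contributes 4 + 1 · -2 = 2
  Term 2 contributes -4 + 2 · -2 = -8
  Term 3 contributes 3 + 3 · -2 = -3
p(-2) = ⊕ of these = min[2, 2, -8, -3] = -8.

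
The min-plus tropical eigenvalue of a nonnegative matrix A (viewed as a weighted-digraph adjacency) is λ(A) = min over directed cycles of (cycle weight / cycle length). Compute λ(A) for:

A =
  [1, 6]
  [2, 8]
λ(A) = 1

Enumerate directed cycles and compute their means (weight / length). Sample:
  cycle 0 → 0: weight = 1, length = 1, mean = 1/1 ≈ 1.000
  cycle 1 → 1: weight = 8, length = 1, mean = 8/1 ≈ 8.000
  cycle 0 → 1 → 0: weight = 8, length = 2, mean = 8/2 ≈ 4.000
  cycle 1 → 0 → 1: weight = 8, length = 2, mean = 8/2 ≈ 4.000
Minimum mean = 1.000, attained e.g. along the cycle 0 → 0 with weight 1 and length 1. So λ(A) = 1/1 = 1.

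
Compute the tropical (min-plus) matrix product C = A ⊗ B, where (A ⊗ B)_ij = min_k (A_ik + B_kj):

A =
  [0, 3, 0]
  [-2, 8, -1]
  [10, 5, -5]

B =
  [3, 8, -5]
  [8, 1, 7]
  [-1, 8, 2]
A ⊗ B =
  [-1, 4, -5]
  [-2, 6, -7]
  [-6, 3, -3]

Apply the min-plus product entry-by-entry:
  C[0][0] = min over k of (A[0][0] + B[0][0] = 0 + 3 = 3, A[0][1] + B[1][0] = 3 + 8 = 11, A[0][2] + B[2][0] = 0 + -1 = -1) = -1 (attained at k = 2)
  C[0][1] = min over k of (A[0][0] + B[0][1] = 0 + 8 = 8, A[0][1] + B[1][1] = 3 + 1 = 4, A[0][2] + B[2][1] = 0 + 8 = 8) = 4 (attained at k = 1)
  C[0][2] = min over k of (A[0][0] + B[0][2] = 0 + -5 = -5, A[0][1] + B[1][2] = 3 + 7 = 10, A[0][2] + B[2][2] = 0 + 2 = 2) = -5 (attained at k = 0)
  C[1][0] = min over k of (A[1][0] + B[0][0] = -2 + 3 = 1, A[1][1] + B[1][0] = 8 + 8 = 16, A[1][2] + B[2][0] = -1 + -1 = -2) = -2 (attained at k = 2)
  C[1][1] = min over k of (A[1][0] + B[0][1] = -2 + 8 = 6, A[1][1] + B[1][1] = 8 + 1 = 9, A[1][2] + B[2][1] = -1 + 8 = 7) = 6 (attained at k = 0)
  C[1][2] = min over k of (A[1][0] + B[0][2] = -2 + -5 = -7, A[1][1] + B[1][2] = 8 + 7 = 15, A[1][2] + B[2][2] = -1 + 2 = 1) = -7 (attained at k = 0)
  C[2][0] = min over k of (A[2][0] + B[0][0] = 10 + 3 = 13, A[2][1] + B[1][0] = 5 + 8 = 13, A[2][2] + B[2][0] = -5 + -1 = -6) = -6 (attained at k = 2)
  C[2][1] = min over k of (A[2][0] + B[0][1] = 10 + 8 = 18, A[2][1] + B[1][1] = 5 + 1 = 6, A[2][2] + B[2][1] = -5 + 8 = 3) = 3 (attained at k = 2)
  C[2][2] = min over k of (A[2][0] + B[0][2] = 10 + -5 = 5, A[2][1] + B[1][2] = 5 + 7 = 12, A[2][2] + B[2][2] = -5 + 2 = -3) = -3 (attained at k = 2)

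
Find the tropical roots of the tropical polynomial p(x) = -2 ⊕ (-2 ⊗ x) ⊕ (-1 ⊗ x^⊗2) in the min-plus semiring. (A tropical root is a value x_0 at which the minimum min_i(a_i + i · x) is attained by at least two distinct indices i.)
Roots: {-1, 0}

Each tropical root is a break point of the lower envelope of the lines y = a_i + i · x (there are 3 lines, with slopes 0, 1, ..., 2). Only the lines that attain the minimum somewhere contribute to roots; other lines are dominated. Here the surviving (envelope) indices are i = 2, i = 1, i = 0.
Intersections between consecutive envelope lines give the roots: for adjacent envelope indices i < j the intersection is x = (a_i − a_j) / (j − i). Reading off the sorted break points: {-1, 0}.
Verification: at each break x_0, at least two indices attain the minimum of min_i(a_i + i · x_0).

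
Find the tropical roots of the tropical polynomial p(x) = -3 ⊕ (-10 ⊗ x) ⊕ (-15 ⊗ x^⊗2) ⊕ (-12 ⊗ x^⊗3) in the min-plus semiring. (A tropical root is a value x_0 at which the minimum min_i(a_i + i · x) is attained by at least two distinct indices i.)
Roots: {-3, 5, 7}

Each tropical root is a break point of the lower envelope of the lines y = a_i + i · x (there are 4 lines, with slopes 0, 1, ..., 3). Only the lines that attain the minimum somewhere contribute to roots; other lines are dominated. Here the surviving (envelope) indices are i = 3, i = 2, i = 1, i = 0.
Intersections between consecutive envelope lines give the roots: for adjacent envelope indices i < j the intersection is x = (a_i − a_j) / (j − i). Reading off the sorted break points: {-3, 5, 7}.
Verification: at each break x_0, at least two indices attain the minimum of min_i(a_i + i · x_0).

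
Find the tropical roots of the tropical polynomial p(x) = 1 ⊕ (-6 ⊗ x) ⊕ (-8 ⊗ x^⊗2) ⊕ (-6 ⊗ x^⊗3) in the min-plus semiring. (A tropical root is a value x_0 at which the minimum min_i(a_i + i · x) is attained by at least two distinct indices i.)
Roots: {-2, 2, 7}

Each tropical root is a break point of the lower envelope of the lines y = a_i + i · x (there are 4 lines, with slopes 0, 1, ..., 3). Only the lines that attain the minimum somewhere contribute to roots; other lines are dominated. Here the surviving (envelope) indices are i = 3, i = 2, i = 1, i = 0.
Intersections between consecutive envelope lines give the roots: for adjacent envelope indices i < j the intersection is x = (a_i − a_j) / (j − i). Reading off the sorted break points: {-2, 2, 7}.
Verification: at each break x_0, at least two indices attain the minimum of min_i(a_i + i · x_0).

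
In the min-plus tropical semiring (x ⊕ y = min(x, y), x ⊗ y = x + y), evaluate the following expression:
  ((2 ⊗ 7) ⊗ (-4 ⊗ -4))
((2 ⊗ 7) ⊗ (-4 ⊗ -4)) = 1

Expand innermost to outermost. Recall ⊕ takes the minimum of its arguments and ⊗ takes their sum. Working out the expression ((2 ⊗ 7) ⊗ (-4 ⊗ -4)) gives 1.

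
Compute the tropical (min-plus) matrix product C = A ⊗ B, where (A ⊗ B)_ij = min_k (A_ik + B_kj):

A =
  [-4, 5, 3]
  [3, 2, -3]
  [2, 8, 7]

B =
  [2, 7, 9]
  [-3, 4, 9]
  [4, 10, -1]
A ⊗ B =
  [-2, 3, 2]
  [-1, 6, -4]
  [4, 9, 6]

Apply the min-plus product entry-by-entry:
  C[0][0] = min over k of (A[0][0] + B[0][0] = -4 + 2 = -2, A[0][1] + B[1][0] = 5 + -3 = 2, A[0][2] + B[2][0] = 3 + 4 = 7) = -2 (attained at k = 0)
  C[0][1] = min over k of (A[0][0] + B[0][1] = -4 + 7 = 3, A[0][1] + B[1][1] = 5 + 4 = 9, A[0][2] + B[2][1] = 3 + 10 = 13) = 3 (attained at k = 0)
  C[0][2] = min over k of (A[0][0] + B[0][2] = -4 + 9 = 5, A[0][1] + B[1][2] = 5 + 9 = 14, A[0][2] + B[2][2] = 3 + -1 = 2) = 2 (attained at k = 2)
  C[1][0] = min over k of (A[1][0] + B[0][0] = 3 + 2 = 5, A[1][1] + B[1][0] = 2 + -3 = -1, A[1][2] + B[2][0] = -3 + 4 = 1) = -1 (attained at k = 1)
  C[1][1] = min over k of (A[1][0] + B[0][1] = 3 + 7 = 10, A[1][1] + B[1][1] = 2 + 4 = 6, A[1][2] + B[2][1] = -3 + 10 = 7) = 6 (attained at k = 1)
  C[1][2] = min over k of (A[1][0] + B[0][2] = 3 + 9 = 12, A[1][1] + B[1][2] = 2 + 9 = 11, A[1][2] + B[2][2] = -3 + -1 = -4) = -4 (attained at k = 2)
  C[2][0] = min over k of (A[2][0] + B[0][0] = 2 + 2 = 4, A[2][1] + B[1][0] = 8 + -3 = 5, A[2][2] + B[2][0] = 7 + 4 = 11) = 4 (attained at k = 0)
  C[2][1] = min over k of (A[2][0] + B[0][1] = 2 + 7 = 9, A[2][1] + B[1][1] = 8 + 4 = 12, A[2][2] + B[2][1] = 7 + 10 = 17) = 9 (attained at k = 0)
  C[2][2] = min over k of (A[2][0] + B[0][2] = 2 + 9 = 11, A[2][1] + B[1][2] = 8 + 9 = 17, A[2][2] + B[2][2] = 7 + -1 = 6) = 6 (attained at k = 2)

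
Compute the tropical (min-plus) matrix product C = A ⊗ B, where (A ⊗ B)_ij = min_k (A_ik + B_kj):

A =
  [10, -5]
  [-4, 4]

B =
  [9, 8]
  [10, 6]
A ⊗ B =
  [5, 1]
  [5, 4]

Apply the min-plus product entry-by-entry:
  C[0][0] = min over k of (A[0][0] + B[0][0] = 10 + 9 = 19, A[0][1] + B[1][0] = -5 + 10 = 5) = 5 (attained at k = 1)
  C[0][1] = min over k of (A[0][0] + B[0][1] = 10 + 8 = 18, A[0][1] + B[1][1] = -5 + 6 = 1) = 1 (attained at k = 1)
  C[1][0] = min over k of (A[1][0] + B[0][0] = -4 + 9 = 5, A[1][1] + B[1][0] = 4 + 10 = 14) = 5 (attained at k = 0)
  C[1][1] = min over k of (A[1][0] + B[0][1] = -4 + 8 = 4, A[1][1] + B[1][1] = 4 + 6 = 10) = 4 (attained at k = 0)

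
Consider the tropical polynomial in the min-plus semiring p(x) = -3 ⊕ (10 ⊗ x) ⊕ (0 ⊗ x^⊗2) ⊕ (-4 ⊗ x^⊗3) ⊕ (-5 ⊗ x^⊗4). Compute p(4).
p(4) = -3

A tropical monomial a ⊗ x^⊗i evaluates to a + i · x. Evaluating each term at x = 4:
  Term 0 contributes -3 + 0 · 4 = -3
  Term 1 contributes 10 + 1 · 4 = 14
  Term 2 contributes 0 + 2 · 4 = 8
  Term 3 contributes -4 + 3 · 4 = 8
  Term 4 contributes -5 + 4 · 4 = 11
p(4) = ⊕ of these = min[-3, 14, 8, 8, 11] = -3.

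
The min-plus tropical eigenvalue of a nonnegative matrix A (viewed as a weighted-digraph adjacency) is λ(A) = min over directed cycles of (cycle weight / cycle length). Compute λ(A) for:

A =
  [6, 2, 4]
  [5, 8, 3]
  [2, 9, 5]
λ(A) = 7/3

Enumerate directed cycles and compute their means (weight / length). Sample:
  cycle 0 → 0: weight = 6, length = 1, mean = 6/1 ≈ 6.000
  cycle 1 → 1: weight = 8, length = 1, mean = 8/1 ≈ 8.000
  cycle 2 → 2: weight = 5, length = 1, mean = 5/1 ≈ 5.000
  cycle 0 → 1 → 0: weight = 7, length = 2, mean = 7/2 ≈ 3.500
  cycle 0 → 2 → 0: weight = 6, length = 2, mean = 6/2 ≈ 3.000
  cycle 1 → 0 → 1: weight = 7, length = 2, mean = 7/2 ≈ 3.500
Minimum mean = 2.333, attained e.g. along the cycle 0 → 1 → 2 → 0 with weight 7 and length 3. So λ(A) = 7/3 = 7/3.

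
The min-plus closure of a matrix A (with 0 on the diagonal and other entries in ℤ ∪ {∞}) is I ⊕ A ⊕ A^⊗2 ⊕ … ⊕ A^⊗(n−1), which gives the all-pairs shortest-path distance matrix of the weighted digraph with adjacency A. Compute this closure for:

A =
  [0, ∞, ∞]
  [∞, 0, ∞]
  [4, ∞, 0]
Closure =
  [0, ∞, ∞]
  [∞, 0, ∞]
  [4, ∞, 0]

This is the Floyd-Warshall all-pairs shortest-path computation. For each intermediate vertex k = 0, 1, …, 2, update dist[i][j] ← min(dist[i][j], dist[i][k] + dist[k][j]). The final matrix gives, for each (i, j), the minimum total weight of any directed path from i to j (possibly empty when i = j).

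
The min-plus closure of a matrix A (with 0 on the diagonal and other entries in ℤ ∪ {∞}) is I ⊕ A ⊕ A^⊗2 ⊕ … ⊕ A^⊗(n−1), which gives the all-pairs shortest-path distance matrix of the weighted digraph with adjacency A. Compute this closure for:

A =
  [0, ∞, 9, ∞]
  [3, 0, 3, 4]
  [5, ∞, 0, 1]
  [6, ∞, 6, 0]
Closure =
  [0, ∞, 9, 10]
  [3, 0, 3, 4]
  [5, ∞, 0, 1]
  [6, ∞, 6, 0]

This is the Floyd-Warshall all-pairs shortest-path computation. For each intermediate vertex k = 0, 1, …, 3, update dist[i][j] ← min(dist[i][j], dist[i][k] + dist[k][j]). The final matrix gives, for each (i, j), the minimum total weight of any directed path from i to j (possibly empty when i = j).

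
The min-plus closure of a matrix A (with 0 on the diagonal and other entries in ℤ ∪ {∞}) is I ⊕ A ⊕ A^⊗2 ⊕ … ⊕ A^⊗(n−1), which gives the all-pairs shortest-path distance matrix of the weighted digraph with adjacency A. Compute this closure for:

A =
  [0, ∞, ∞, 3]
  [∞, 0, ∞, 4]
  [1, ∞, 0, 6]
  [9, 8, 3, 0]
Closure =
  [0, 11, 6, 3]
  [8, 0, 7, 4]
  [1, 12, 0, 4]
  [4, 8, 3, 0]

This is the Floyd-Warshall all-pairs shortest-path computation. For each intermediate vertex k = 0, 1, …, 3, update dist[i][j] ← min(dist[i][j], dist[i][k] + dist[k][j]). The final matrix gives, for each (i, j), the minimum total weight of any directed path from i to j (possibly empty when i = j).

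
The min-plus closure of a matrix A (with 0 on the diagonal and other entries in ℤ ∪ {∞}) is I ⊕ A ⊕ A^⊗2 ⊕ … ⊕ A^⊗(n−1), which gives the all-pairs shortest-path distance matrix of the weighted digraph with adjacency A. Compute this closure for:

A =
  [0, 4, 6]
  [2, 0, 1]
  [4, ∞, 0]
Closure =
  [0, 4, 5]
  [2, 0, 1]
  [4, 8, 0]

This is the Floyd-Warshall all-pairs shortest-path computation. For each intermediate vertex k = 0, 1, …, 2, update dist[i][j] ← min(dist[i][j], dist[i][k] + dist[k][j]). The final matrix gives, for each (i, j), the minimum total weight of any directed path from i to j (possibly empty when i = j).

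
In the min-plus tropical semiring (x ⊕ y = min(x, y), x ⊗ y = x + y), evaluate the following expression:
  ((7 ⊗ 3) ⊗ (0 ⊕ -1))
((7 ⊗ 3) ⊗ (0 ⊕ -1)) = 9

Expand innermost to outermost. Recall ⊕ takes the minimum of its arguments and ⊗ takes their sum. Working out the expression ((7 ⊗ 3) ⊗ (0 ⊕ -1)) gives 9.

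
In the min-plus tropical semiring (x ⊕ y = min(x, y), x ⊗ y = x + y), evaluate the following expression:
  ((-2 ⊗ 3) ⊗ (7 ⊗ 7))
((-2 ⊗ 3) ⊗ (7 ⊗ 7)) = 15

Expand innermost to outermost. Recall ⊕ takes the minimum of its arguments and ⊗ takes their sum. Working out the expression ((-2 ⊗ 3) ⊗ (7 ⊗ 7)) gives 15.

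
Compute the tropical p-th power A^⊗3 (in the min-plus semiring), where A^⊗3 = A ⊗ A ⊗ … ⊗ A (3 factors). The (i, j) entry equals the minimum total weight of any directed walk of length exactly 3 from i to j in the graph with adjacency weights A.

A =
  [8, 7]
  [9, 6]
A^⊗3 =
  [22, 19]
  [21, 18]

Each entry (A^⊗3)_ij equals the minimum over all length-3 walks i = v_0 → v_1 → … → v_3 = j of Σ_t A[v_t][v_{t+1}]. For example, for (i, j) = (0, 1) we minimise over 4 possible intermediate vertex sequences; the minimum is 19, attained along the walk 0 → 1 → 1 → 1.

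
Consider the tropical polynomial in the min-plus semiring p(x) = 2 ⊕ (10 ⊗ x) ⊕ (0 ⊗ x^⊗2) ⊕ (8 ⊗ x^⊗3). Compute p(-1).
p(-1) = -2

A tropical monomial a ⊗ x^⊗i evaluates to a + i · x. Evaluating each term at x = -1:
  Term 0 contributes 2 + 0 · -1 = 2
  Term 1 contributes 10 + 1 · -1 = 9
  Term 2 contributes 0 + 2 · -1 = -2
  Term 3 contributes 8 + 3 · -1 = 5
p(-1) = ⊕ of these = min[2, 9, -2, 5] = -2.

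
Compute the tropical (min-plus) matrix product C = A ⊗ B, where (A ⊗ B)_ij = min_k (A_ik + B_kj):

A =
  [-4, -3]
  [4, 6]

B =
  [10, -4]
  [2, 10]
A ⊗ B =
  [-1, -8]
  [8, 0]

Apply the min-plus product entry-by-entry:
  C[0][0] = min over k of (A[0][0] + B[0][0] = -4 + 10 = 6, A[0][1] + B[1][0] = -3 + 2 = -1) = -1 (attained at k = 1)
  C[0][1] = min over k of (A[0][0] + B[0][1] = -4 + -4 = -8, A[0][1] + B[1][1] = -3 + 10 = 7) = -8 (attained at k = 0)
  C[1][0] = min over k of (A[1][0] + B[0][0] = 4 + 10 = 14, A[1][1] + B[1][0] = 6 + 2 = 8) = 8 (attained at k = 1)
  C[1][1] = min over k of (A[1][0] + B[0][1] = 4 + -4 = 0, A[1][1] + B[1][1] = 6 + 10 = 16) = 0 (attained at k = 0)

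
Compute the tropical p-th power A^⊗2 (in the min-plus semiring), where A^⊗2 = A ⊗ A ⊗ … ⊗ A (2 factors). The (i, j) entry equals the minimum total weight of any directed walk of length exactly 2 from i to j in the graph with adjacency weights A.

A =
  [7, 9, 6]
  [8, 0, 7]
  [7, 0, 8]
A^⊗2 =
  [13, 6, 13]
  [8, 0, 7]
  [8, 0, 7]

Each entry (A^⊗2)_ij equals the minimum over all length-2 walks i = v_0 → v_1 → … → v_2 = j of Σ_t A[v_t][v_{t+1}]. For example, for (i, j) = (0, 2) we minimise over 3 possible intermediate vertex sequences; the minimum is 13, attained along the walk 0 → 0 → 2.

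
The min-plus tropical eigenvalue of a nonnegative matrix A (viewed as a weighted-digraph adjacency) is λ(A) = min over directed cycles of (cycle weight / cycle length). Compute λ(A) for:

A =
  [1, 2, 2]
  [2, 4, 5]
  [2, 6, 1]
λ(A) = 1

Enumerate directed cycles and compute their means (weight / length). Sample:
  cycle 0 → 0: weight = 1, length = 1, mean = 1/1 ≈ 1.000
  cycle 1 → 1: weight = 4, length = 1, mean = 4/1 ≈ 4.000
  cycle 2 → 2: weight = 1, length = 1, mean = 1/1 ≈ 1.000
  cycle 0 → 1 → 0: weight = 4, length = 2, mean = 4/2 ≈ 2.000
  cycle 0 → 2 → 0: weight = 4, length = 2, mean = 4/2 ≈ 2.000
  cycle 1 → 0 → 1: weight = 4, length = 2, mean = 4/2 ≈ 2.000
Minimum mean = 1.000, attained e.g. along the cycle 0 → 0 with weight 1 and length 1. So λ(A) = 1/1 = 1.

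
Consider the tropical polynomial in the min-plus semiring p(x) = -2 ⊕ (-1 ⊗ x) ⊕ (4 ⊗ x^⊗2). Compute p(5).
p(5) = -2

A tropical monomial a ⊗ x^⊗i evaluates to a + i · x. Evaluating each term at x = 5:
  Term 0 contributes -2 + 0 · 5 = -2
  Term 1 contributes -1 + 1 · 5 = 4
  Term 2 contributes 4 + 2 · 5 = 14
p(5) = ⊕ of these = min[-2, 4, 14] = -2.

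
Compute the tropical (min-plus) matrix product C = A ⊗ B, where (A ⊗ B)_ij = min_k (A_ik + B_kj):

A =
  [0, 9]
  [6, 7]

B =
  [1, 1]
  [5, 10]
A ⊗ B =
  [1, 1]
  [7, 7]

Apply the min-plus product entry-by-entry:
  C[0][0] = min over k of (A[0][0] + B[0][0] = 0 + 1 = 1, A[0][1] + B[1][0] = 9 + 5 = 14) = 1 (attained at k = 0)
  C[0][1] = min over k of (A[0][0] + B[0][1] = 0 + 1 = 1, A[0][1] + B[1][1] = 9 + 10 = 19) = 1 (attained at k = 0)
  C[1][0] = min over k of (A[1][0] + B[0][0] = 6 + 1 = 7, A[1][1] + B[1][0] = 7 + 5 = 12) = 7 (attained at k = 0)
  C[1][1] = min over k of (A[1][0] + B[0][1] = 6 + 1 = 7, A[1][1] + B[1][1] = 7 + 10 = 17) = 7 (attained at k = 0)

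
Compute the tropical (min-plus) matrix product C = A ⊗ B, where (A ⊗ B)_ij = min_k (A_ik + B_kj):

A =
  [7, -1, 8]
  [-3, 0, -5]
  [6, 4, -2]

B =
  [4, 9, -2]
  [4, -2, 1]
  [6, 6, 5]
A ⊗ B =
  [3, -3, 0]
  [1, -2, -5]
  [4, 2, 3]

Apply the min-plus product entry-by-entry:
  C[0][0] = min over k of (A[0][0] + B[0][0] = 7 + 4 = 11, A[0][1] + B[1][0] = -1 + 4 = 3, A[0][2] + B[2][0] = 8 + 6 = 14) = 3 (attained at k = 1)
  C[0][1] = min over k of (A[0][0] + B[0][1] = 7 + 9 = 16, A[0][1] + B[1][1] = -1 + -2 = -3, A[0][2] + B[2][1] = 8 + 6 = 14) = -3 (attained at k = 1)
  C[0][2] = min over k of (A[0][0] + B[0][2] = 7 + -2 = 5, A[0][1] + B[1][2] = -1 + 1 = 0, A[0][2] + B[2][2] = 8 + 5 = 13) = 0 (attained at k = 1)
  C[1][0] = min over k of (A[1][0] + B[0][0] = -3 + 4 = 1, A[1][1] + B[1][0] = 0 + 4 = 4, A[1][2] + B[2][0] = -5 + 6 = 1) = 1 (attained at k = 0)
  C[1][1] = min over k of (A[1][0] + B[0][1] = -3 + 9 = 6, A[1][1] + B[1][1] = 0 + -2 = -2, A[1][2] + B[2][1] = -5 + 6 = 1) = -2 (attained at k = 1)
  C[1][2] = min over k of (A[1][0] + B[0][2] = -3 + -2 = -5, A[1][1] + B[1][2] = 0 + 1 = 1, A[1][2] + B[2][2] = -5 + 5 = 0) = -5 (attained at k = 0)
  C[2][0] = min over k of (A[2][0] + B[0][0] = 6 + 4 = 10, A[2][1] + B[1][0] = 4 + 4 = 8, A[2][2] + B[2][0] = -2 + 6 = 4) = 4 (attained at k = 2)
  C[2][1] = min over k of (A[2][0] + B[0][1] = 6 + 9 = 15, A[2][1] + B[1][1] = 4 + -2 = 2, A[2][2] + B[2][1] = -2 + 6 = 4) = 2 (attained at k = 1)
  C[2][2] = min over k of (A[2][0] + B[0][2] = 6 + -2 = 4, A[2][1] + B[1][2] = 4 + 1 = 5, A[2][2] + B[2][2] = -2 + 5 = 3) = 3 (attained at k = 2)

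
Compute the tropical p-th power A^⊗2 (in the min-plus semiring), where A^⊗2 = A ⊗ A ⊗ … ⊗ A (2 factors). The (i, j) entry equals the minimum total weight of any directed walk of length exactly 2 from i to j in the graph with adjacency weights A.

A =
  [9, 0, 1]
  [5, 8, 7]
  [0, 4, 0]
A^⊗2 =
  [1, 5, 1]
  [7, 5, 6]
  [0, 0, 0]

Each entry (A^⊗2)_ij equals the minimum over all length-2 walks i = v_0 → v_1 → … → v_2 = j of Σ_t A[v_t][v_{t+1}]. For example, for (i, j) = (0, 2) we minimise over 3 possible intermediate vertex sequences; the minimum is 1, attained along the walk 0 → 2 → 2.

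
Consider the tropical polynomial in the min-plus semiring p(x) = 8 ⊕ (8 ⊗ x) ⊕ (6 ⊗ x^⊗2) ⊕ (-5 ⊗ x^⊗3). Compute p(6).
p(6) = 8

A tropical monomial a ⊗ x^⊗i evaluates to a + i · x. Evaluating each term at x = 6:
  Term 0 contributes 8 + 0 · 6 = 8
  Term 1 contributes 8 + 1 · 6 = 14
  Term 2 contributes 6 + 2 · 6 = 18
  Term 3 contributes -5 + 3 · 6 = 13
p(6) = ⊕ of these = min[8, 14, 18, 13] = 8.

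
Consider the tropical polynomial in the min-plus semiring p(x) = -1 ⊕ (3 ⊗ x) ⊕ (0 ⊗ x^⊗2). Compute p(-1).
p(-1) = -2

A tropical monomial a ⊗ x^⊗i evaluates to a + i · x. Evaluating each term at x = -1:
  Term 0 contributes -1 + 0 · -1 = -1
  Term 1 contributes 3 + 1 · -1 = 2
  Term 2 contributes 0 + 2 · -1 = -2
p(-1) = ⊕ of these = min[-1, 2, -2] = -2.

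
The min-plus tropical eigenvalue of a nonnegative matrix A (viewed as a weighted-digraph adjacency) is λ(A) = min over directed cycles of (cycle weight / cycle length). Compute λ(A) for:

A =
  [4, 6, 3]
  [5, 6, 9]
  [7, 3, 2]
λ(A) = 2

Enumerate directed cycles and compute their means (weight / length). Sample:
  cycle 0 → 0: weight = 4, length = 1, mean = 4/1 ≈ 4.000
  cycle 1 → 1: weight = 6, length = 1, mean = 6/1 ≈ 6.000
  cycle 2 → 2: weight = 2, length = 1, mean = 2/1 ≈ 2.000
  cycle 0 → 1 → 0: weight = 11, length = 2, mean = 11/2 ≈ 5.500
  cycle 0 → 2 → 0: weight = 10, length = 2, mean = 10/2 ≈ 5.000
  cycle 1 → 0 → 1: weight = 11, length = 2, mean = 11/2 ≈ 5.500
Minimum mean = 2.000, attained e.g. along the cycle 2 → 2 with weight 2 and length 1. So λ(A) = 2/1 = 2.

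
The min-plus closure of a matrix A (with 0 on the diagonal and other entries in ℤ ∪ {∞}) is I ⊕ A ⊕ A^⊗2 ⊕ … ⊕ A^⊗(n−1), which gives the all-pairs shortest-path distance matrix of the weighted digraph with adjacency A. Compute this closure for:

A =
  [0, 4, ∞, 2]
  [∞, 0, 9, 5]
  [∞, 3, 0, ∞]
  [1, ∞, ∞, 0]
Closure =
  [0, 4, 13, 2]
  [6, 0, 9, 5]
  [9, 3, 0, 8]
  [1, 5, 14, 0]

This is the Floyd-Warshall all-pairs shortest-path computation. For each intermediate vertex k = 0, 1, …, 3, update dist[i][j] ← min(dist[i][j], dist[i][k] + dist[k][j]). The final matrix gives, for each (i, j), the minimum total weight of any directed path from i to j (possibly empty when i = j).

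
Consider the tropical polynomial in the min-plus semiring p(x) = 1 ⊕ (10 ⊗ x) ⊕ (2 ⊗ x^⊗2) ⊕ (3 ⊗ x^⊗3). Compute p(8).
p(8) = 1

A tropical monomial a ⊗ x^⊗i evaluates to a + i · x. Evaluating each term at x = 8:
  Term 0 contributes 1 + 0 · 8 = 1
  Term 1 contributes 10 + 1 · 8 = 18
  Term 2 contributes 2 + 2 · 8 = 18
  Term 3 contributes 3 + 3 · 8 = 27
p(8) = ⊕ of these = min[1, 18, 18, 27] = 1.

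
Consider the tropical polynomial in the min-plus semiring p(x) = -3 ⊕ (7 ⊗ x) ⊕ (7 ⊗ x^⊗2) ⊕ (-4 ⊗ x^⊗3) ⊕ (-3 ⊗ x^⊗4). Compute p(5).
p(5) = -3

A tropical monomial a ⊗ x^⊗i evaluates to a + i · x. Evaluating each term at x = 5:
  Term 0 contributes -3 + 0 · 5 = -3
  Term 1 contributes 7 + 1 · 5 = 12
  Term 2 contributes 7 + 2 · 5 = 17
  Term 3 contributes -4 + 3 · 5 = 11
  Term 4 contributes -3 + 4 · 5 = 17
p(5) = ⊕ of these = min[-3, 12, 17, 11, 17] = -3.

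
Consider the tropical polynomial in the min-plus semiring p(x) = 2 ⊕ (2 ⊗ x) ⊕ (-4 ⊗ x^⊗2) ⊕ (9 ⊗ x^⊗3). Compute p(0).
p(0) = -4

A tropical monomial a ⊗ x^⊗i evaluates to a + i · x. Evaluating each term at x = 0:
  Term 0 contributes 2 + 0 · 0 = 2
  Term 1 contributes 2 + 1 · 0 = 2
  Term 2 contributes -4 + 2 · 0 = -4
  Term 3 contributes 9 + 3 · 0 = 9
p(0) = ⊕ of these = min[2, 2, -4, 9] = -4.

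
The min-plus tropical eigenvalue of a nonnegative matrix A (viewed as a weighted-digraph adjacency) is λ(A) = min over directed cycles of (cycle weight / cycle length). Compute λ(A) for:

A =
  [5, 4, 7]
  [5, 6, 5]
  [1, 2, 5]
λ(A) = 10/3

Enumerate directed cycles and compute their means (weight / length). Sample:
  cycle 0 → 0: weight = 5, length = 1, mean = 5/1 ≈ 5.000
  cycle 1 → 1: weight = 6, length = 1, mean = 6/1 ≈ 6.000
  cycle 2 → 2: weight = 5, length = 1, mean = 5/1 ≈ 5.000
  cycle 0 → 1 → 0: weight = 9, length = 2, mean = 9/2 ≈ 4.500
  cycle 0 → 2 → 0: weight = 8, length = 2, mean = 8/2 ≈ 4.000
  cycle 1 → 0 → 1: weight = 9, length = 2, mean = 9/2 ≈ 4.500
Minimum mean = 3.333, attained e.g. along the cycle 0 → 1 → 2 → 0 with weight 10 and length 3. So λ(A) = 10/3 = 10/3.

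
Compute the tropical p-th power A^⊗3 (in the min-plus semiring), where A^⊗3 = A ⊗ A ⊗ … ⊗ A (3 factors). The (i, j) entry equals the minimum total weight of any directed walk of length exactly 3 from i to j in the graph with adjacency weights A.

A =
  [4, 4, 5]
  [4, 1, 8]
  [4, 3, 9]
A^⊗3 =
  [9, 6, 13]
  [6, 3, 10]
  [8, 5, 12]

Each entry (A^⊗3)_ij equals the minimum over all length-3 walks i = v_0 → v_1 → … → v_3 = j of Σ_t A[v_t][v_{t+1}]. For example, for (i, j) = (0, 2) we minimise over 9 possible intermediate vertex sequences; the minimum is 13, attained along the walk 0 → 0 → 0 → 2.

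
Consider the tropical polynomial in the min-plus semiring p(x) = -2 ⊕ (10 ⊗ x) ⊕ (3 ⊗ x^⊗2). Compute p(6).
p(6) = -2

A tropical monomial a ⊗ x^⊗i evaluates to a + i · x. Evaluating each term at x = 6:
  Term 0 contributes -2 + 0 · 6 = -2
  Term 1 contributes 10 + 1 · 6 = 16
  Term 2 contributes 3 + 2 · 6 = 15
p(6) = ⊕ of these = min[-2, 16, 15] = -2.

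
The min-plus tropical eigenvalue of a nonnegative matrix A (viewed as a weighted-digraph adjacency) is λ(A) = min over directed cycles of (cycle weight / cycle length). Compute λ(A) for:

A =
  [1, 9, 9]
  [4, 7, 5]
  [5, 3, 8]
λ(A) = 1

Enumerate directed cycles and compute their means (weight / length). Sample:
  cycle 0 → 0: weight = 1, length = 1, mean = 1/1 ≈ 1.000
  cycle 1 → 1: weight = 7, length = 1, mean = 7/1 ≈ 7.000
  cycle 2 → 2: weight = 8, length = 1, mean = 8/1 ≈ 8.000
  cycle 0 → 1 → 0: weight = 13, length = 2, mean = 13/2 ≈ 6.500
  cycle 0 → 2 → 0: weight = 14, length = 2, mean = 14/2 ≈ 7.000
  cycle 1 → 0 → 1: weight = 13, length = 2, mean = 13/2 ≈ 6.500
Minimum mean = 1.000, attained e.g. along the cycle 0 → 0 with weight 1 and length 1. So λ(A) = 1/1 = 1.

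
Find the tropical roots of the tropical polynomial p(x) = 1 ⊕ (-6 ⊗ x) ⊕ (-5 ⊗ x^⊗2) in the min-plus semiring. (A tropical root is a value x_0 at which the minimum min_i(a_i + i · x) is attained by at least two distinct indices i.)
Roots: {-1, 7}

Each tropical root is a break point of the lower envelope of the lines y = a_i + i · x (there are 3 lines, with slopes 0, 1, ..., 2). Only the lines that attain the minimum somewhere contribute to roots; other lines are dominated. Here the surviving (envelope) indices are i = 2, i = 1, i = 0.
Intersections between consecutive envelope lines give the roots: for adjacent envelope indices i < j the intersection is x = (a_i − a_j) / (j − i). Reading off the sorted break points: {-1, 7}.
Verification: at each break x_0, at least two indices attain the minimum of min_i(a_i + i · x_0).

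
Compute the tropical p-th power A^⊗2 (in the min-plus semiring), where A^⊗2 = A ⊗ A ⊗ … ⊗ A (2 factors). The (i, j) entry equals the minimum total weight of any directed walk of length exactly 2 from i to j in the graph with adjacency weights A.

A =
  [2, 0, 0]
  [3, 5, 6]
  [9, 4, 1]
A^⊗2 =
  [3, 2, 1]
  [5, 3, 3]
  [7, 5, 2]

Each entry (A^⊗2)_ij equals the minimum over all length-2 walks i = v_0 → v_1 → … → v_2 = j of Σ_t A[v_t][v_{t+1}]. For example, for (i, j) = (0, 2) we minimise over 3 possible intermediate vertex sequences; the minimum is 1, attained along the walk 0 → 2 → 2.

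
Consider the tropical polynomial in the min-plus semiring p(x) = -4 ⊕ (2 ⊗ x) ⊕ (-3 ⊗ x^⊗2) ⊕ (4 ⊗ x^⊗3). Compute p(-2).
p(-2) = -7

A tropical monomial a ⊗ x^⊗i evaluates to a + i · x. Evaluating each term at x = -2:
  Term 0 contributes -4 + 0 · -2 = -4
  Term 1 contributes 2 + 1 · -2 = 0
  Term 2 contributes -3 + 2 · -2 = -7
  Term 3 contributes 4 + 3 · -2 = -2
p(-2) = ⊕ of these = min[-4, 0, -7, -2] = -7.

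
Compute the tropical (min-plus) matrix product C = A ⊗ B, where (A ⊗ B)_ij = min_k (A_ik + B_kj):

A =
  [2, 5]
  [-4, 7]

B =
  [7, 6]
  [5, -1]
A ⊗ B =
  [9, 4]
  [3, 2]

Apply the min-plus product entry-by-entry:
  C[0][0] = min over k of (A[0][0] + B[0][0] = 2 + 7 = 9, A[0][1] + B[1][0] = 5 + 5 = 10) = 9 (attained at k = 0)
  C[0][1] = min over k of (A[0][0] + B[0][1] = 2 + 6 = 8, A[0][1] + B[1][1] = 5 + -1 = 4) = 4 (attained at k = 1)
  C[1][0] = min over k of (A[1][0] + B[0][0] = -4 + 7 = 3, A[1][1] + B[1][0] = 7 + 5 = 12) = 3 (attained at k = 0)
  C[1][1] = min over k of (A[1][0] + B[0][1] = -4 + 6 = 2, A[1][1] + B[1][1] = 7 + -1 = 6) = 2 (attained at k = 0)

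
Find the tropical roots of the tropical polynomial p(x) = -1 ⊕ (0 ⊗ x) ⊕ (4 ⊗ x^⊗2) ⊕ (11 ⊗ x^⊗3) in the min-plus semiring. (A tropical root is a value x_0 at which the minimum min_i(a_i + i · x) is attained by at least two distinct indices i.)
Roots: {-7, -4, -1}

Each tropical root is a break point of the lower envelope of the lines y = a_i + i · x (there are 4 lines, with slopes 0, 1, ..., 3). Only the lines that attain the minimum somewhere contribute to roots; other lines are dominated. Here the surviving (envelope) indices are i = 3, i = 2, i = 1, i = 0.
Intersections between consecutive envelope lines give the roots: for adjacent envelope indices i < j the intersection is x = (a_i − a_j) / (j − i). Reading off the sorted break points: {-7, -4, -1}.
Verification: at each break x_0, at least two indices attain the minimum of min_i(a_i + i · x_0).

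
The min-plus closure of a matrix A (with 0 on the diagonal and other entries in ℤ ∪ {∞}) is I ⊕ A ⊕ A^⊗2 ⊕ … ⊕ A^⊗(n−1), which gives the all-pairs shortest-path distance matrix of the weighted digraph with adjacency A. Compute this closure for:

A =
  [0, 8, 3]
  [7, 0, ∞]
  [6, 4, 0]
Closure =
  [0, 7, 3]
  [7, 0, 10]
  [6, 4, 0]

This is the Floyd-Warshall all-pairs shortest-path computation. For each intermediate vertex k = 0, 1, …, 2, update dist[i][j] ← min(dist[i][j], dist[i][k] + dist[k][j]). The final matrix gives, for each (i, j), the minimum total weight of any directed path from i to j (possibly empty when i = j).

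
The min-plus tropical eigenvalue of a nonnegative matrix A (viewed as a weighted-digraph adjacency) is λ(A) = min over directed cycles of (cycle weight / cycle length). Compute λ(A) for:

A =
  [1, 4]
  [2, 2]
λ(A) = 1

Enumerate directed cycles and compute their means (weight / length). Sample:
  cycle 0 → 0: weight = 1, length = 1, mean = 1/1 ≈ 1.000
  cycle 1 → 1: weight = 2, length = 1, mean = 2/1 ≈ 2.000
  cycle 0 → 1 → 0: weight = 6, length = 2, mean = 6/2 ≈ 3.000
  cycle 1 → 0 → 1: weight = 6, length = 2, mean = 6/2 ≈ 3.000
Minimum mean = 1.000, attained e.g. along the cycle 0 → 0 with weight 1 and length 1. So λ(A) = 1/1 = 1.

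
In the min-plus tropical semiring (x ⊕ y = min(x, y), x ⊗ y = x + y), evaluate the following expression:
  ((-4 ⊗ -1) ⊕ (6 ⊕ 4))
((-4 ⊗ -1) ⊕ (6 ⊕ 4)) = -5

Expand innermost to outermost. Recall ⊕ takes the minimum of its arguments and ⊗ takes their sum. Working out the expression ((-4 ⊗ -1) ⊕ (6 ⊕ 4)) gives -5.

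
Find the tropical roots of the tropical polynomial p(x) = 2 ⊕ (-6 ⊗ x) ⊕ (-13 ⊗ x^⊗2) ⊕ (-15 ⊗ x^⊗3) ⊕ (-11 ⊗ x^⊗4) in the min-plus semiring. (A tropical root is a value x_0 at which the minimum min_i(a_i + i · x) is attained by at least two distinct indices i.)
Roots: {-4, 2, 7, 8}

Each tropical root is a break point of the lower envelope of the lines y = a_i + i · x (there are 5 lines, with slopes 0, 1, ..., 4). Only the lines that attain the minimum somewhere contribute to roots; other lines are dominated. Here the surviving (envelope) indices are i = 4, i = 3, i = 2, i = 1, i = 0.
Intersections between consecutive envelope lines give the roots: for adjacent envelope indices i < j the intersection is x = (a_i − a_j) / (j − i). Reading off the sorted break points: {-4, 2, 7, 8}.
Verification: at each break x_0, at least two indices attain the minimum of min_i(a_i + i · x_0).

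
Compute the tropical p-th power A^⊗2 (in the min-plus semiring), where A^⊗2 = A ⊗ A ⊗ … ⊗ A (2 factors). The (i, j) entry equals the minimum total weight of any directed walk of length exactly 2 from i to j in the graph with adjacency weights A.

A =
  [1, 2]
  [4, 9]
A^⊗2 =
  [2, 3]
  [5, 6]

Each entry (A^⊗2)_ij equals the minimum over all length-2 walks i = v_0 → v_1 → … → v_2 = j of Σ_t A[v_t][v_{t+1}]. For example, for (i, j) = (0, 1) we minimise over 2 possible intermediate vertex sequences; the minimum is 3, attained along the walk 0 → 0 → 1.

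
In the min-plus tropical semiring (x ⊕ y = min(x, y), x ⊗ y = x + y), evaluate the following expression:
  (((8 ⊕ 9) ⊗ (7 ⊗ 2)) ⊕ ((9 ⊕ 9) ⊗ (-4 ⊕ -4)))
(((8 ⊕ 9) ⊗ (7 ⊗ 2)) ⊕ ((9 ⊕ 9) ⊗ (-4 ⊕ -4))) = 5

Expand innermost to outermost. Recall ⊕ takes the minimum of its arguments and ⊗ takes their sum. Working out the expression (((8 ⊕ 9) ⊗ (7 ⊗ 2)) ⊕ ((9 ⊕ 9) ⊗ (-4 ⊕ -4))) gives 5.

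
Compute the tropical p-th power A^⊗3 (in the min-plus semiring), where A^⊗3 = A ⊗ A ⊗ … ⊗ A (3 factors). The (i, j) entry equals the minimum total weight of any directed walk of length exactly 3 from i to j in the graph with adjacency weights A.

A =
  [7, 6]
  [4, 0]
A^⊗3 =
  [10, 6]
  [4, 0]

Each entry (A^⊗3)_ij equals the minimum over all length-3 walks i = v_0 → v_1 → … → v_3 = j of Σ_t A[v_t][v_{t+1}]. For example, for (i, j) = (0, 1) we minimise over 4 possible intermediate vertex sequences; the minimum is 6, attained along the walk 0 → 1 → 1 → 1.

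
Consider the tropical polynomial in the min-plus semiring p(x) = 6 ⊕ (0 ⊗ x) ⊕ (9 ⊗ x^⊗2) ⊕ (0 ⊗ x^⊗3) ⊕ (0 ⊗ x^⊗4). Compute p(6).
p(6) = 6

A tropical monomial a ⊗ x^⊗i evaluates to a + i · x. Evaluating each term at x = 6:
  Term 0 contributes 6 + 0 · 6 = 6
  Term 1 contributes 0 + 1 · 6 = 6
  Term 2 contributes 9 + 2 · 6 = 21
  Term 3 contributes 0 + 3 · 6 = 18
  Term 4 contributes 0 + 4 · 6 = 24
p(6) = ⊕ of these = min[6, 6, 21, 18, 24] = 6.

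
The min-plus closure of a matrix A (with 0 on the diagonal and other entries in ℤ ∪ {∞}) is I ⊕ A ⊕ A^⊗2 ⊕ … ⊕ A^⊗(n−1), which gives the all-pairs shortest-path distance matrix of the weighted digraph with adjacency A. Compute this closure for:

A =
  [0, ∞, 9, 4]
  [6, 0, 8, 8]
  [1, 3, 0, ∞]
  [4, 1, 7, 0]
Closure =
  [0, 5, 9, 4]
  [6, 0, 8, 8]
  [1, 3, 0, 5]
  [4, 1, 7, 0]

This is the Floyd-Warshall all-pairs shortest-path computation. For each intermediate vertex k = 0, 1, …, 3, update dist[i][j] ← min(dist[i][j], dist[i][k] + dist[k][j]). The final matrix gives, for each (i, j), the minimum total weight of any directed path from i to j (possibly empty when i = j).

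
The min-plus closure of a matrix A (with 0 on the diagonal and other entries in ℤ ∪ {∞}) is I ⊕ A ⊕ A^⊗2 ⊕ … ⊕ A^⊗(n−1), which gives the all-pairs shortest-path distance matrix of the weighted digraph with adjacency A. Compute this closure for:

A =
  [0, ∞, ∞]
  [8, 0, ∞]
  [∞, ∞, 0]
Closure =
  [0, ∞, ∞]
  [8, 0, ∞]
  [∞, ∞, 0]

This is the Floyd-Warshall all-pairs shortest-path computation. For each intermediate vertex k = 0, 1, …, 2, update dist[i][j] ← min(dist[i][j], dist[i][k] + dist[k][j]). The final matrix gives, for each (i, j), the minimum total weight of any directed path from i to j (possibly empty when i = j).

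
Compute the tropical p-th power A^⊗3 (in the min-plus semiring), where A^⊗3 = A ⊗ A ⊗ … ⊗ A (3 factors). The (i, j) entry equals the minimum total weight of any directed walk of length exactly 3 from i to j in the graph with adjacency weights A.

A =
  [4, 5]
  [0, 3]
A^⊗3 =
  [8, 10]
  [5, 8]

Each entry (A^⊗3)_ij equals the minimum over all length-3 walks i = v_0 → v_1 → … → v_3 = j of Σ_t A[v_t][v_{t+1}]. For example, for (i, j) = (0, 1) we minimise over 4 possible intermediate vertex sequences; the minimum is 10, attained along the walk 0 → 1 → 0 → 1.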